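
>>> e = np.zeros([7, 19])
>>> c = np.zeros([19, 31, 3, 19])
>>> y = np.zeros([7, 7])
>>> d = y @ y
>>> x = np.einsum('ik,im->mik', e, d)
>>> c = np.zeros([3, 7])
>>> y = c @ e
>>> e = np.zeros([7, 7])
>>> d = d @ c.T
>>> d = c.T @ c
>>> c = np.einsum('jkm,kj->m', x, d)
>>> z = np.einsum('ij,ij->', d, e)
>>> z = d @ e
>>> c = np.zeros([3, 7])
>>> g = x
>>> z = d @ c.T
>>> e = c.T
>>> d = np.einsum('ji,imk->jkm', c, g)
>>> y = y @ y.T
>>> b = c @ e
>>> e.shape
(7, 3)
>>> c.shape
(3, 7)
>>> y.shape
(3, 3)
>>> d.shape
(3, 19, 7)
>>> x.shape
(7, 7, 19)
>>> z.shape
(7, 3)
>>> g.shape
(7, 7, 19)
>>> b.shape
(3, 3)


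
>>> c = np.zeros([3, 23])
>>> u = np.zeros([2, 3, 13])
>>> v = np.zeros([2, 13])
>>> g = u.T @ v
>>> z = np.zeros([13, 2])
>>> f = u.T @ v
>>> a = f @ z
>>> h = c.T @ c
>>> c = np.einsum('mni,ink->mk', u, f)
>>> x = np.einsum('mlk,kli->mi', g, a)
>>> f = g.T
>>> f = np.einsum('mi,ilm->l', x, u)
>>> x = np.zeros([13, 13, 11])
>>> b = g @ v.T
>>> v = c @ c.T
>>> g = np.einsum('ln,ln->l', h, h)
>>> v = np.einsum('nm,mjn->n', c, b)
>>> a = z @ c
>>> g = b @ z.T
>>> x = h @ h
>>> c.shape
(2, 13)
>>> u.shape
(2, 3, 13)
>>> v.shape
(2,)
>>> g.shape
(13, 3, 13)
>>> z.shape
(13, 2)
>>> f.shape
(3,)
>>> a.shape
(13, 13)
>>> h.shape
(23, 23)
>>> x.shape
(23, 23)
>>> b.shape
(13, 3, 2)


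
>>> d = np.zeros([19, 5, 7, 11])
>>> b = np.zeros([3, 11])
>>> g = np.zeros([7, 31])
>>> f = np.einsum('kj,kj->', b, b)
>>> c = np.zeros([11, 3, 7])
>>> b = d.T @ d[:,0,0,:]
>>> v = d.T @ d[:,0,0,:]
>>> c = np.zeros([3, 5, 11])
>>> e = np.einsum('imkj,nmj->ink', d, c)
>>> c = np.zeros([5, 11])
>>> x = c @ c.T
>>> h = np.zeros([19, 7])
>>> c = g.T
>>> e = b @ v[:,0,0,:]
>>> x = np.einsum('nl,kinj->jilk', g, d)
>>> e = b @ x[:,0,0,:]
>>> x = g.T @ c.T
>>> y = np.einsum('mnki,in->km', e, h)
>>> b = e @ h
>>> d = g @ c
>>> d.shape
(7, 7)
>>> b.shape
(11, 7, 5, 7)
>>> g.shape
(7, 31)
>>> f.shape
()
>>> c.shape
(31, 7)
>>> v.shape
(11, 7, 5, 11)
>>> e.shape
(11, 7, 5, 19)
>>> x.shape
(31, 31)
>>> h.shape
(19, 7)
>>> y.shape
(5, 11)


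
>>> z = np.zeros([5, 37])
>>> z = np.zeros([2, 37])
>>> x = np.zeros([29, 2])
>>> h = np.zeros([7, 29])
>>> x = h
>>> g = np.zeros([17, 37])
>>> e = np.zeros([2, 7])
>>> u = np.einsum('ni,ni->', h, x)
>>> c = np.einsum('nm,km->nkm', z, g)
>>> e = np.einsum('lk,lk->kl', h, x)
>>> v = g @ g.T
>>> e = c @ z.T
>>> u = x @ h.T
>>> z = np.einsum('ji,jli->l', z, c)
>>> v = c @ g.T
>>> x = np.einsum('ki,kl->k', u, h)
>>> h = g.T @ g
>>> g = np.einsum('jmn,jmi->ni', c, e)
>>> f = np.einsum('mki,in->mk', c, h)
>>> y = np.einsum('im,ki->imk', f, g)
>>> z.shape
(17,)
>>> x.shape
(7,)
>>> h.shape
(37, 37)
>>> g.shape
(37, 2)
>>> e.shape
(2, 17, 2)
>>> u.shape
(7, 7)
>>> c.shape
(2, 17, 37)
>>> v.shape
(2, 17, 17)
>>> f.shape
(2, 17)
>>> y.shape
(2, 17, 37)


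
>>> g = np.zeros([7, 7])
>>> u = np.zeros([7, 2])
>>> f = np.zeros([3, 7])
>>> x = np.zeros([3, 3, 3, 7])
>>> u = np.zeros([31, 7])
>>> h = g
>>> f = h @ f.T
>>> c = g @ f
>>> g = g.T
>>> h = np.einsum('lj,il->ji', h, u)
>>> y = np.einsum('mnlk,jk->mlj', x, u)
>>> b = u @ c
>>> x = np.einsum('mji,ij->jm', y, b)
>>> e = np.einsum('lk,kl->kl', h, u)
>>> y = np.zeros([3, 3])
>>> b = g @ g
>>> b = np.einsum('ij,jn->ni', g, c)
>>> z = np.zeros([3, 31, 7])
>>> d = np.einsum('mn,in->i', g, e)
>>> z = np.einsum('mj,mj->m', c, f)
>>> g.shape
(7, 7)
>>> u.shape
(31, 7)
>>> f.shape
(7, 3)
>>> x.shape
(3, 3)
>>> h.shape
(7, 31)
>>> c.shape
(7, 3)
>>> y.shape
(3, 3)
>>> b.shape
(3, 7)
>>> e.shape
(31, 7)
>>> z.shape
(7,)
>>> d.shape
(31,)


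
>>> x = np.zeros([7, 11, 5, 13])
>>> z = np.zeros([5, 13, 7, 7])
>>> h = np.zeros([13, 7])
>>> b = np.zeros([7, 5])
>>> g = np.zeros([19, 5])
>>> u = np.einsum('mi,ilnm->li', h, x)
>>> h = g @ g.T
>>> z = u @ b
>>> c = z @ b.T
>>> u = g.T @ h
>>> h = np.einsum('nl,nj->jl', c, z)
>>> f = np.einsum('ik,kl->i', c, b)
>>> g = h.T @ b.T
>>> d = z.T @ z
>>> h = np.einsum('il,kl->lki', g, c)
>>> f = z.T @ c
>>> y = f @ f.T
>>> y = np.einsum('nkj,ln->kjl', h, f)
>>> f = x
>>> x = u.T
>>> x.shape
(19, 5)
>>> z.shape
(11, 5)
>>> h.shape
(7, 11, 7)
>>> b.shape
(7, 5)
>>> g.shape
(7, 7)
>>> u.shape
(5, 19)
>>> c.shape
(11, 7)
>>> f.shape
(7, 11, 5, 13)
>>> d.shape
(5, 5)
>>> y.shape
(11, 7, 5)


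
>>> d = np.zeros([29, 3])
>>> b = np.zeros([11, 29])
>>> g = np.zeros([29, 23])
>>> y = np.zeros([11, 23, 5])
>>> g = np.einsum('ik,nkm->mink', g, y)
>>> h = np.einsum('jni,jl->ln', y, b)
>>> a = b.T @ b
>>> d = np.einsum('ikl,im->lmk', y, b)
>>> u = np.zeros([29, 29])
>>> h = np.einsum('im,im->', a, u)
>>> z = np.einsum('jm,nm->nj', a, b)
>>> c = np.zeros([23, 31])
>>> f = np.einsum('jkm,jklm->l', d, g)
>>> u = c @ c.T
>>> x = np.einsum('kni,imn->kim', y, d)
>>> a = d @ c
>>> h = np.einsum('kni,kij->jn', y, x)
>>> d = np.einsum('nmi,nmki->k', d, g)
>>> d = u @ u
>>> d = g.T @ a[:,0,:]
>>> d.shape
(23, 11, 29, 31)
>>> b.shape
(11, 29)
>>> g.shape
(5, 29, 11, 23)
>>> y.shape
(11, 23, 5)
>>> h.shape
(29, 23)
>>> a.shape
(5, 29, 31)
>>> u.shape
(23, 23)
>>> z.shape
(11, 29)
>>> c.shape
(23, 31)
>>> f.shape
(11,)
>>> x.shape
(11, 5, 29)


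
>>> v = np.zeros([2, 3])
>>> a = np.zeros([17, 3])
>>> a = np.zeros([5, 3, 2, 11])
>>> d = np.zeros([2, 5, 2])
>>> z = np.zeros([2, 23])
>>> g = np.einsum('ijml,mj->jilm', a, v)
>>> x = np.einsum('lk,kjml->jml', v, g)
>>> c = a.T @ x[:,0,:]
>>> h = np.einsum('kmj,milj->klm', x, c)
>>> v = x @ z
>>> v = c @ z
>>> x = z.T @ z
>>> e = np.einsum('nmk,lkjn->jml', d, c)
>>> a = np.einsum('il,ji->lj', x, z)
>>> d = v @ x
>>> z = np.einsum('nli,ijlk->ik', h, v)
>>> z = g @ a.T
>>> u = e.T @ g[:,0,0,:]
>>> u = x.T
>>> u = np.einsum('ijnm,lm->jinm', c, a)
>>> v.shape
(11, 2, 3, 23)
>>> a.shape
(23, 2)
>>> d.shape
(11, 2, 3, 23)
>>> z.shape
(3, 5, 11, 23)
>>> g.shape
(3, 5, 11, 2)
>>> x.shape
(23, 23)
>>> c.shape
(11, 2, 3, 2)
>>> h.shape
(5, 3, 11)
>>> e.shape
(3, 5, 11)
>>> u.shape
(2, 11, 3, 2)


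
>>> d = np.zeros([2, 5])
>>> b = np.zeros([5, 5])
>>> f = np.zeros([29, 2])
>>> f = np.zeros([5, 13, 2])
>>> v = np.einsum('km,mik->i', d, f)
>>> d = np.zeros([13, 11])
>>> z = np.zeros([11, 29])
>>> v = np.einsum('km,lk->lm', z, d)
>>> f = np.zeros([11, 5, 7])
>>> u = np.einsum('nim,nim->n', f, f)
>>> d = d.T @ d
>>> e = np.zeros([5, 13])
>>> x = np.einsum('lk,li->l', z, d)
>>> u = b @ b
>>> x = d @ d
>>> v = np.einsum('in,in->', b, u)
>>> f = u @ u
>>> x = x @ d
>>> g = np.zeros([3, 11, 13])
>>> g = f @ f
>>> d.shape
(11, 11)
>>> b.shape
(5, 5)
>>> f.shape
(5, 5)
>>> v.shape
()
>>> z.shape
(11, 29)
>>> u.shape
(5, 5)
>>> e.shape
(5, 13)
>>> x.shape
(11, 11)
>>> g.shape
(5, 5)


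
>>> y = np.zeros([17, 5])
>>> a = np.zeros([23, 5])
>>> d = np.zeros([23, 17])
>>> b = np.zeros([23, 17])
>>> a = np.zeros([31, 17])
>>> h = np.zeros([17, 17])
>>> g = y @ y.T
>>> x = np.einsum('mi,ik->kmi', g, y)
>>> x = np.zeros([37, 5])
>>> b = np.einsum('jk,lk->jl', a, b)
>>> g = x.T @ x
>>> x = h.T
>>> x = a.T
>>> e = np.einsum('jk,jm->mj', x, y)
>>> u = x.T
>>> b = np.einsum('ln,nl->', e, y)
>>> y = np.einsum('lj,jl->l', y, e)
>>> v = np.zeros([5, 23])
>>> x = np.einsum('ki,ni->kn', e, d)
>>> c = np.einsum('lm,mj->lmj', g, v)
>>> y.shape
(17,)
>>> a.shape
(31, 17)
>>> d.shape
(23, 17)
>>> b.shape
()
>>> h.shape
(17, 17)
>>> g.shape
(5, 5)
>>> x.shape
(5, 23)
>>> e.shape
(5, 17)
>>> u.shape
(31, 17)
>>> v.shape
(5, 23)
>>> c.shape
(5, 5, 23)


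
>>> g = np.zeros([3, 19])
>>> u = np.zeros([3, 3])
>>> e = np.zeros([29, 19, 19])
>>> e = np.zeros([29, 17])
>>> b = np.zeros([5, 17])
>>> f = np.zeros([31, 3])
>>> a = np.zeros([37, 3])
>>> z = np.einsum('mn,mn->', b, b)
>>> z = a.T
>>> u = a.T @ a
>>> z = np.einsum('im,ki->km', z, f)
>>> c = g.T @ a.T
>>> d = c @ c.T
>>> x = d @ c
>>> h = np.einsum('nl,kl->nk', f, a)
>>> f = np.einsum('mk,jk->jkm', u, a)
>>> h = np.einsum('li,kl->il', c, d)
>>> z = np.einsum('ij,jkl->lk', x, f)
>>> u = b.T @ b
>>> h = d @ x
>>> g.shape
(3, 19)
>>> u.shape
(17, 17)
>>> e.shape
(29, 17)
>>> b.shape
(5, 17)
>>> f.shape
(37, 3, 3)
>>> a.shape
(37, 3)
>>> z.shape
(3, 3)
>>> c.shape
(19, 37)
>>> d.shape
(19, 19)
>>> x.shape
(19, 37)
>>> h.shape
(19, 37)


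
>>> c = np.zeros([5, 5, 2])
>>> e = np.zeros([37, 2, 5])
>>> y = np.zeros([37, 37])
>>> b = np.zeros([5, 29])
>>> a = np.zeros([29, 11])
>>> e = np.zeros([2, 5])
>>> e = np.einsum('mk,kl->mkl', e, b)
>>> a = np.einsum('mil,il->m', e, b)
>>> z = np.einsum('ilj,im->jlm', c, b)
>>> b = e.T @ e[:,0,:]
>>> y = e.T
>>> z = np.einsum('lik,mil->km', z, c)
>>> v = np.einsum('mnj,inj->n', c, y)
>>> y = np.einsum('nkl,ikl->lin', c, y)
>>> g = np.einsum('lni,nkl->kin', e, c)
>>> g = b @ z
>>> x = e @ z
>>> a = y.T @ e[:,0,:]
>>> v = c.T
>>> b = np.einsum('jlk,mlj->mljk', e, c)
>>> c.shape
(5, 5, 2)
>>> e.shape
(2, 5, 29)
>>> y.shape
(2, 29, 5)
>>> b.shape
(5, 5, 2, 29)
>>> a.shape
(5, 29, 29)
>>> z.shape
(29, 5)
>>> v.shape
(2, 5, 5)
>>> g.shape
(29, 5, 5)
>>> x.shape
(2, 5, 5)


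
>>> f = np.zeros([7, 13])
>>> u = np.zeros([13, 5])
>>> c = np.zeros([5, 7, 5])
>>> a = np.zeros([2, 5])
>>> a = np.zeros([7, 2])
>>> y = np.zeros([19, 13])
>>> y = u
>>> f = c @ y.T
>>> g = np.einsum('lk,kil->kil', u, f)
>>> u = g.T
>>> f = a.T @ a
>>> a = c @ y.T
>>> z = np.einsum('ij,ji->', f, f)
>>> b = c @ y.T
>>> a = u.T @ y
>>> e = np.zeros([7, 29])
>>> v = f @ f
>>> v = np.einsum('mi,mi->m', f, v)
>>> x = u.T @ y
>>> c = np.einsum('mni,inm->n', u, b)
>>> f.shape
(2, 2)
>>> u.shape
(13, 7, 5)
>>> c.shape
(7,)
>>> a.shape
(5, 7, 5)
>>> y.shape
(13, 5)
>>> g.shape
(5, 7, 13)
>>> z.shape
()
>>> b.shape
(5, 7, 13)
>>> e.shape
(7, 29)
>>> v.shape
(2,)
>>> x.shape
(5, 7, 5)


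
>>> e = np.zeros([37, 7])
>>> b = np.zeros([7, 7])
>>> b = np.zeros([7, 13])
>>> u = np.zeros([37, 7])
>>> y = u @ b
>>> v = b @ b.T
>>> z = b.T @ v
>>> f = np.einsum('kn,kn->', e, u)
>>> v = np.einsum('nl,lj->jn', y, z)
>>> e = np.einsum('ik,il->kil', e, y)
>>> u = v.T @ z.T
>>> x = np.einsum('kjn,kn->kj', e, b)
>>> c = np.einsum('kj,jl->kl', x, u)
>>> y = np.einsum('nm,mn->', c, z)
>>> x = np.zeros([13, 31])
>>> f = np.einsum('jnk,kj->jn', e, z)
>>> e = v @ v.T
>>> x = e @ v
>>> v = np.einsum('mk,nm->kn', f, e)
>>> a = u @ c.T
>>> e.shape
(7, 7)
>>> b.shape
(7, 13)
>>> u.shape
(37, 13)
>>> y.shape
()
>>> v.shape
(37, 7)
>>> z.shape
(13, 7)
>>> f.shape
(7, 37)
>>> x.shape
(7, 37)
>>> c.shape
(7, 13)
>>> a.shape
(37, 7)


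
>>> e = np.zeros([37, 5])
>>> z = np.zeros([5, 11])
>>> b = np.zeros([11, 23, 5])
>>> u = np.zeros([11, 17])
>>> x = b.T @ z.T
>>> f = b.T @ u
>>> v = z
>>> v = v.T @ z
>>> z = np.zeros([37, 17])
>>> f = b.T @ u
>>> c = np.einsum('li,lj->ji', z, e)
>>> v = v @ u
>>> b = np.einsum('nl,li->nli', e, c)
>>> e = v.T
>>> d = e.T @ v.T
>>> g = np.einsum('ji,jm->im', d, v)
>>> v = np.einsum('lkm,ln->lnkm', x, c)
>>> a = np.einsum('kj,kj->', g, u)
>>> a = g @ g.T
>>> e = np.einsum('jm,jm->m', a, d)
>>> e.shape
(11,)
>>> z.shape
(37, 17)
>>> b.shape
(37, 5, 17)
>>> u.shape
(11, 17)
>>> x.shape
(5, 23, 5)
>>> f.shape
(5, 23, 17)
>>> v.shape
(5, 17, 23, 5)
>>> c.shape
(5, 17)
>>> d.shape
(11, 11)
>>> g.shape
(11, 17)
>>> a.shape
(11, 11)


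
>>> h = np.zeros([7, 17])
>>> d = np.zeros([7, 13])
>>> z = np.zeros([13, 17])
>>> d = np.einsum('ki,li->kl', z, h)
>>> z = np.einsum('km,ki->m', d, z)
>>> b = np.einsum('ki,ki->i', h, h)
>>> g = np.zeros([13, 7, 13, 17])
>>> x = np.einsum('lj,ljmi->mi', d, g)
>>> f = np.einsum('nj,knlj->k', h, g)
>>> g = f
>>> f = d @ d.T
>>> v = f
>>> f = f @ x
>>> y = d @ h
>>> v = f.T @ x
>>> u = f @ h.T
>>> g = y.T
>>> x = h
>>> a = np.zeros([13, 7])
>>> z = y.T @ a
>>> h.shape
(7, 17)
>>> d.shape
(13, 7)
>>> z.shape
(17, 7)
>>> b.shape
(17,)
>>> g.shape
(17, 13)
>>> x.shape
(7, 17)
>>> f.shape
(13, 17)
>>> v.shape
(17, 17)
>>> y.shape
(13, 17)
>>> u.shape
(13, 7)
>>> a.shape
(13, 7)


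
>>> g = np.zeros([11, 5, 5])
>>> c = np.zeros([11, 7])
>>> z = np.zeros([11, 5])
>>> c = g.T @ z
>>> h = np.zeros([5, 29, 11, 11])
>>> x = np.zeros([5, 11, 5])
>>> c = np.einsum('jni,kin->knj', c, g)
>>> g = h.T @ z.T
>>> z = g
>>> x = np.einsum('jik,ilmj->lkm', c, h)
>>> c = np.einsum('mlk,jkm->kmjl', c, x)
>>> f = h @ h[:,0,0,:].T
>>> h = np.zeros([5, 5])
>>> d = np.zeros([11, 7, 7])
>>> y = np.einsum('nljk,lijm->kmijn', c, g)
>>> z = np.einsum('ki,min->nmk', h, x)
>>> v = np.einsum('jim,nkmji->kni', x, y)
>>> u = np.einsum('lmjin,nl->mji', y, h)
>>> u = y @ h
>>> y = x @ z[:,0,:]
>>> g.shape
(11, 11, 29, 11)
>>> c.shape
(5, 11, 29, 5)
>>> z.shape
(11, 29, 5)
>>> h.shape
(5, 5)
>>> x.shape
(29, 5, 11)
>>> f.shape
(5, 29, 11, 5)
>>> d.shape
(11, 7, 7)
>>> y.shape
(29, 5, 5)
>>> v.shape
(11, 5, 5)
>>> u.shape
(5, 11, 11, 29, 5)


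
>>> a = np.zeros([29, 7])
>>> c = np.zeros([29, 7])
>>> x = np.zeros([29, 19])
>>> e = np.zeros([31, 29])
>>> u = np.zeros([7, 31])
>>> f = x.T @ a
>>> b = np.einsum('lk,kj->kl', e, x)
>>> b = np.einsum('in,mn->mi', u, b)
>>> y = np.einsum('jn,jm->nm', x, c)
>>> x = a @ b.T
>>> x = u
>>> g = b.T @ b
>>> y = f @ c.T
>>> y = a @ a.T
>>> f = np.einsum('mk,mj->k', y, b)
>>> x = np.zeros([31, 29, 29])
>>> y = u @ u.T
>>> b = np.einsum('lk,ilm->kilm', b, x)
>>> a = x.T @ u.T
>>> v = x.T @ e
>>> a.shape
(29, 29, 7)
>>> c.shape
(29, 7)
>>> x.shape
(31, 29, 29)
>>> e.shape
(31, 29)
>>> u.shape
(7, 31)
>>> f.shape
(29,)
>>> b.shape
(7, 31, 29, 29)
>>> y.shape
(7, 7)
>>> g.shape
(7, 7)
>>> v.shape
(29, 29, 29)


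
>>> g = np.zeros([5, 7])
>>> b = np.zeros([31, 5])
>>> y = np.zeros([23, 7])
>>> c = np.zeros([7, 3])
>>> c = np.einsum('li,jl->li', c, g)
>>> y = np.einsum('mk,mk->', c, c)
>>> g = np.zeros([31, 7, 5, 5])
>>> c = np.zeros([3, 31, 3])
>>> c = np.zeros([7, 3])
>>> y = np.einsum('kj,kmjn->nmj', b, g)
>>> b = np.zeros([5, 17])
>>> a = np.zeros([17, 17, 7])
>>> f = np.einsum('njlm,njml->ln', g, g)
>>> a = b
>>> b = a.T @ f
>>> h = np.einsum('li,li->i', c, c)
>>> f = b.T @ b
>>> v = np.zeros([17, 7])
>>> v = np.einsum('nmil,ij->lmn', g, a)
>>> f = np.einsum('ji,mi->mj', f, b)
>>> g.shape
(31, 7, 5, 5)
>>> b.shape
(17, 31)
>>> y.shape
(5, 7, 5)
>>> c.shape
(7, 3)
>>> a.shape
(5, 17)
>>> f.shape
(17, 31)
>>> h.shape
(3,)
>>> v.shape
(5, 7, 31)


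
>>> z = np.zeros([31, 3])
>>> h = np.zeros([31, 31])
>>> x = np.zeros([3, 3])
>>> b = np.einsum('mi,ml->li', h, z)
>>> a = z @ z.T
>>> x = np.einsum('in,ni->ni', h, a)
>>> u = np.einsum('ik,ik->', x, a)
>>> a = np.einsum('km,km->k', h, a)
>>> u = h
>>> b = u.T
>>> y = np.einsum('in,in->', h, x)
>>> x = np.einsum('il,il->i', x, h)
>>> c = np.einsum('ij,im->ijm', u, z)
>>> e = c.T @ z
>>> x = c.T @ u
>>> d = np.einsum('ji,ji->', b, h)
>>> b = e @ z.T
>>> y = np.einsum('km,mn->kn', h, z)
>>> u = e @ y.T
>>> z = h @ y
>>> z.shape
(31, 3)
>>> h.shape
(31, 31)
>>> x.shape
(3, 31, 31)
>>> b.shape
(3, 31, 31)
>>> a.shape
(31,)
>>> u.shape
(3, 31, 31)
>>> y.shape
(31, 3)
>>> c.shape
(31, 31, 3)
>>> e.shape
(3, 31, 3)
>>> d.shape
()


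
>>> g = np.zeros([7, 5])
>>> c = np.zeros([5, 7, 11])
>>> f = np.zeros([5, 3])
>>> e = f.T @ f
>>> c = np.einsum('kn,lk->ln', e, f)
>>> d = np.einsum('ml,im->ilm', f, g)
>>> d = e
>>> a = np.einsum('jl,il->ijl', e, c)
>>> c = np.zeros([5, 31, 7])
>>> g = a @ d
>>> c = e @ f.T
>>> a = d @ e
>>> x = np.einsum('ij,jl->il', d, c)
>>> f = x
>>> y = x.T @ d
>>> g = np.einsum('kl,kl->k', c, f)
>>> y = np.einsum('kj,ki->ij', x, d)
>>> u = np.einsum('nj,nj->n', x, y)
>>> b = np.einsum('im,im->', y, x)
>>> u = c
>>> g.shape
(3,)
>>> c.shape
(3, 5)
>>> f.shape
(3, 5)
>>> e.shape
(3, 3)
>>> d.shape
(3, 3)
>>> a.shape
(3, 3)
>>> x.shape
(3, 5)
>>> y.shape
(3, 5)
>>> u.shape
(3, 5)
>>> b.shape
()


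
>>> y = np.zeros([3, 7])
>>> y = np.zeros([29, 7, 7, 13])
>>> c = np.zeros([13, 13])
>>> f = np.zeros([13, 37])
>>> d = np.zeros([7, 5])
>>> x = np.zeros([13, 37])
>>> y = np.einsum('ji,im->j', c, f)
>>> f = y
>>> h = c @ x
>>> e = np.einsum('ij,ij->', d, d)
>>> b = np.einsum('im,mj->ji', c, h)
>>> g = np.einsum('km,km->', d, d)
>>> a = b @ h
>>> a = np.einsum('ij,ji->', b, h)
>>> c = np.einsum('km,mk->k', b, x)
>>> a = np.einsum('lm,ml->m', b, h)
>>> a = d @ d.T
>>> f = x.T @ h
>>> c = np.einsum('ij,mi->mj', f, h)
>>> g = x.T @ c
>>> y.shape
(13,)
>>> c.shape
(13, 37)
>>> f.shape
(37, 37)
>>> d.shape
(7, 5)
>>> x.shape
(13, 37)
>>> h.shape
(13, 37)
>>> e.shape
()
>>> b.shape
(37, 13)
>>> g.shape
(37, 37)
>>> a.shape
(7, 7)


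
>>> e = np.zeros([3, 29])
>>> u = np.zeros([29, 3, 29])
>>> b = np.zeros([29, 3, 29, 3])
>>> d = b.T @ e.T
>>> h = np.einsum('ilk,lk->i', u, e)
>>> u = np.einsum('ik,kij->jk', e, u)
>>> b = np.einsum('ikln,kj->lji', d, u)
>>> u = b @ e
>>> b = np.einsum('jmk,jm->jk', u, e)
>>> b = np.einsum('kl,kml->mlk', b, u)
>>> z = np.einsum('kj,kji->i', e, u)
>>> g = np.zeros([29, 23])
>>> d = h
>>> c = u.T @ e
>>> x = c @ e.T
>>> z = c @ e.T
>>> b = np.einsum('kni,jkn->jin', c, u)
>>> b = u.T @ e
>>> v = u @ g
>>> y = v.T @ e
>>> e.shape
(3, 29)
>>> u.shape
(3, 29, 29)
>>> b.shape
(29, 29, 29)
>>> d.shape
(29,)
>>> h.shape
(29,)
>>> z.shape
(29, 29, 3)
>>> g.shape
(29, 23)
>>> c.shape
(29, 29, 29)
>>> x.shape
(29, 29, 3)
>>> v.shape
(3, 29, 23)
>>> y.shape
(23, 29, 29)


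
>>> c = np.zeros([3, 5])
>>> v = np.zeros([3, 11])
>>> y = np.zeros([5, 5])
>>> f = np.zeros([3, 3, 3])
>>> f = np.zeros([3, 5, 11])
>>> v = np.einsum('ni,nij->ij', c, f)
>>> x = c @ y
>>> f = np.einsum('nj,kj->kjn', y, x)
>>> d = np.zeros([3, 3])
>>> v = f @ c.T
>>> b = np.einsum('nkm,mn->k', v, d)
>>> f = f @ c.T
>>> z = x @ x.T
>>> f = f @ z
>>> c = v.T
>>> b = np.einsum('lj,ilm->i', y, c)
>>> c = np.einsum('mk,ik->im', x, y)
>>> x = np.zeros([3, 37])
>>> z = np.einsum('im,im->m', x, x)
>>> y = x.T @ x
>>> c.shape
(5, 3)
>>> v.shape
(3, 5, 3)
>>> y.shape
(37, 37)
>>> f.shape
(3, 5, 3)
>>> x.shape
(3, 37)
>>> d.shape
(3, 3)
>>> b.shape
(3,)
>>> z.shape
(37,)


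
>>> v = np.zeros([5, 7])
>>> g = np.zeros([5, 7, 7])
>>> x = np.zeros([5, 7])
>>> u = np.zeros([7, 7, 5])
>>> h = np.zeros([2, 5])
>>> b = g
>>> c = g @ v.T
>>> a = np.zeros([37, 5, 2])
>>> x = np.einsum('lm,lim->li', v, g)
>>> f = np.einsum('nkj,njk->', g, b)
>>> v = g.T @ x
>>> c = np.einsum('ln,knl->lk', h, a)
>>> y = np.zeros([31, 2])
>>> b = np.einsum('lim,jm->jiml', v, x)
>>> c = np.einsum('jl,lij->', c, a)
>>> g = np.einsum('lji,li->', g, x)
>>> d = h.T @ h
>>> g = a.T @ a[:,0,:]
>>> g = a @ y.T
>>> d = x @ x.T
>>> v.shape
(7, 7, 7)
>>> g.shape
(37, 5, 31)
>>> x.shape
(5, 7)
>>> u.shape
(7, 7, 5)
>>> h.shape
(2, 5)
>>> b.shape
(5, 7, 7, 7)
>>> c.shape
()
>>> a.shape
(37, 5, 2)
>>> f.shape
()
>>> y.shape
(31, 2)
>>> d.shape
(5, 5)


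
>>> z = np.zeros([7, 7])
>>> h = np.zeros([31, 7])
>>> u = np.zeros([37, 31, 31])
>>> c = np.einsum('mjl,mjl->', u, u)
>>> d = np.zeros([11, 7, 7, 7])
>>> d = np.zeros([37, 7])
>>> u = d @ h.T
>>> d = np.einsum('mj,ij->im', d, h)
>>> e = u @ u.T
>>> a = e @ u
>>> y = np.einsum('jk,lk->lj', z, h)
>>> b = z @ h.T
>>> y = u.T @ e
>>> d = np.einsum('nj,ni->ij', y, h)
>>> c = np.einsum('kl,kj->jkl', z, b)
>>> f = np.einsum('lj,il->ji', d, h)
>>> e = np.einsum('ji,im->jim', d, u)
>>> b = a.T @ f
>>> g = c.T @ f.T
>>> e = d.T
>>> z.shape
(7, 7)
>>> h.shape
(31, 7)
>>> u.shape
(37, 31)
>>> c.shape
(31, 7, 7)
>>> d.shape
(7, 37)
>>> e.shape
(37, 7)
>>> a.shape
(37, 31)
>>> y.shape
(31, 37)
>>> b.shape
(31, 31)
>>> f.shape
(37, 31)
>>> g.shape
(7, 7, 37)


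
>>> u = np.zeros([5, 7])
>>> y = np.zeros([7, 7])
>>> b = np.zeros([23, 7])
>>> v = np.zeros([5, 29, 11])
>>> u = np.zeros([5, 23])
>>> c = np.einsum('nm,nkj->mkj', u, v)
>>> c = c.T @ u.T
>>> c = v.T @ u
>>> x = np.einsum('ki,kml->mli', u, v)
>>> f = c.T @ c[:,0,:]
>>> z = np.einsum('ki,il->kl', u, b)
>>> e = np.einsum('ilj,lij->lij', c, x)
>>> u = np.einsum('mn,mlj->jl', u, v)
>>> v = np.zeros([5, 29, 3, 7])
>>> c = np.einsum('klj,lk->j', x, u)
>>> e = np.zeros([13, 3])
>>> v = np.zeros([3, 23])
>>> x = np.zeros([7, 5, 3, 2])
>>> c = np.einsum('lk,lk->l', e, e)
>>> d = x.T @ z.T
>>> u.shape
(11, 29)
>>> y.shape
(7, 7)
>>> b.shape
(23, 7)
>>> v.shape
(3, 23)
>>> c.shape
(13,)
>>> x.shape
(7, 5, 3, 2)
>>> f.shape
(23, 29, 23)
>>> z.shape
(5, 7)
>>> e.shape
(13, 3)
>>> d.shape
(2, 3, 5, 5)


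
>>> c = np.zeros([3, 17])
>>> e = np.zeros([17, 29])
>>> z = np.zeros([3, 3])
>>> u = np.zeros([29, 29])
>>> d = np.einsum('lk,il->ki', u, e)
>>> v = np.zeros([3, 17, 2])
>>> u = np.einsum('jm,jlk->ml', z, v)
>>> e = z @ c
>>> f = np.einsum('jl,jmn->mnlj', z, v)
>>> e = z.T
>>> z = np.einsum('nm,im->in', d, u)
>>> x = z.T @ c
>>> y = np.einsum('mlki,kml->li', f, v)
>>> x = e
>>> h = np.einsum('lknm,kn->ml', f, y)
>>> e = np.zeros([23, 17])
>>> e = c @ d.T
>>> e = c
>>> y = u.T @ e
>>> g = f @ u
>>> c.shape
(3, 17)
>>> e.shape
(3, 17)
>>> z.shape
(3, 29)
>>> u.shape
(3, 17)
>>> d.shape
(29, 17)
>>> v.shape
(3, 17, 2)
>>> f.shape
(17, 2, 3, 3)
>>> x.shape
(3, 3)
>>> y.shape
(17, 17)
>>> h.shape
(3, 17)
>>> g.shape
(17, 2, 3, 17)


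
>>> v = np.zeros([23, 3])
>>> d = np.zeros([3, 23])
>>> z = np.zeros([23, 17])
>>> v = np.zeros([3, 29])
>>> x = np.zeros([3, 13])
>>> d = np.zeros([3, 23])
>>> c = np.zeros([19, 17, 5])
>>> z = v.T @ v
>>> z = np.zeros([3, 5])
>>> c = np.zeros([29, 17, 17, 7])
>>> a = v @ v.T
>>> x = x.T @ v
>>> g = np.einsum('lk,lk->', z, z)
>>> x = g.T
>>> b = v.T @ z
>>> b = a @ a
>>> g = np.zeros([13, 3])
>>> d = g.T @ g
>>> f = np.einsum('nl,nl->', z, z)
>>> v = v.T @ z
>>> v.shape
(29, 5)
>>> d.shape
(3, 3)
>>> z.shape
(3, 5)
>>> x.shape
()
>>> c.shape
(29, 17, 17, 7)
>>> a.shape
(3, 3)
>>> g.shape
(13, 3)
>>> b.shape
(3, 3)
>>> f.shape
()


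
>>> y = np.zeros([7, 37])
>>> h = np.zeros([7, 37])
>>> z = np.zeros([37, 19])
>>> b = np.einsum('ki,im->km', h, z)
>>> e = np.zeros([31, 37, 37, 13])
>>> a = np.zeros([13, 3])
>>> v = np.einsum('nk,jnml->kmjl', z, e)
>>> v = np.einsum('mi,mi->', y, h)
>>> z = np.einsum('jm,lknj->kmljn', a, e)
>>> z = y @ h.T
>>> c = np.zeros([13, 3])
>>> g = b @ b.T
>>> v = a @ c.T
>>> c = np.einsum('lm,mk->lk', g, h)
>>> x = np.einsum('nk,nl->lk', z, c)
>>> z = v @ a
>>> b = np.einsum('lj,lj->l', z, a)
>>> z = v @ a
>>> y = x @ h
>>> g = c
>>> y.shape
(37, 37)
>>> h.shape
(7, 37)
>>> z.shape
(13, 3)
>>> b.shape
(13,)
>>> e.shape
(31, 37, 37, 13)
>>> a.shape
(13, 3)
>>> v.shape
(13, 13)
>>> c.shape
(7, 37)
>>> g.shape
(7, 37)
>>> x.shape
(37, 7)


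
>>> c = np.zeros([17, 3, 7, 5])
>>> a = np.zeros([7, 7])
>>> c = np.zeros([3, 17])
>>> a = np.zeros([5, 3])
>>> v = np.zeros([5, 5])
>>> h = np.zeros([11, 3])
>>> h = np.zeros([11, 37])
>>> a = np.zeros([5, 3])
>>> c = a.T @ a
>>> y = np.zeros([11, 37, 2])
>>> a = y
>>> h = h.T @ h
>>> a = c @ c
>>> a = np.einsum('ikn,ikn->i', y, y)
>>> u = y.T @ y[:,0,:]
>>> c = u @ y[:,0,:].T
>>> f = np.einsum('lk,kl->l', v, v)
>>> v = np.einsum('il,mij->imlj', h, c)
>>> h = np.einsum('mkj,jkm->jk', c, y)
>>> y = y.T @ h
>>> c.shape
(2, 37, 11)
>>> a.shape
(11,)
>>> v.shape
(37, 2, 37, 11)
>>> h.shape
(11, 37)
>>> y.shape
(2, 37, 37)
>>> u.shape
(2, 37, 2)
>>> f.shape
(5,)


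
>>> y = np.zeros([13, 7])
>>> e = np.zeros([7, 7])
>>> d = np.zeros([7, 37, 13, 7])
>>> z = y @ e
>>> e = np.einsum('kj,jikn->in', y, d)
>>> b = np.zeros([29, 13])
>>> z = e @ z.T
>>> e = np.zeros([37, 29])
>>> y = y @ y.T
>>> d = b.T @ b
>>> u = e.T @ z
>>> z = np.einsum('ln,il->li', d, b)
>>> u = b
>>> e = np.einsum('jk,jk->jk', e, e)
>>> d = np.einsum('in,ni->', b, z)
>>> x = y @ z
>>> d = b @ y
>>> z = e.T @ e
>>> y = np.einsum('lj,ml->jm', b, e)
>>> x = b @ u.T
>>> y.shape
(13, 37)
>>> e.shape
(37, 29)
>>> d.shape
(29, 13)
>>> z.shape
(29, 29)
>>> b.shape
(29, 13)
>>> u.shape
(29, 13)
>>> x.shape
(29, 29)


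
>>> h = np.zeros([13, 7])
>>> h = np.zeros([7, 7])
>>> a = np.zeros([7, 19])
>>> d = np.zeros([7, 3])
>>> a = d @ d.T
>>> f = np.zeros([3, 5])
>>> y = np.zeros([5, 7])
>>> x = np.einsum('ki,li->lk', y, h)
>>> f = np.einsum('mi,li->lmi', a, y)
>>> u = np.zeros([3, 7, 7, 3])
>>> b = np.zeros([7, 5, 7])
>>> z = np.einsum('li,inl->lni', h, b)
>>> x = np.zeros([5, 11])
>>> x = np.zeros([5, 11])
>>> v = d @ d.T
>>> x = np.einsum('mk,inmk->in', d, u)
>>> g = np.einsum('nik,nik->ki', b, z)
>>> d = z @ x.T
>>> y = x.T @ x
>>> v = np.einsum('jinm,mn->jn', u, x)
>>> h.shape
(7, 7)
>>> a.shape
(7, 7)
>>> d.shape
(7, 5, 3)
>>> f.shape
(5, 7, 7)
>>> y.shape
(7, 7)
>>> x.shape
(3, 7)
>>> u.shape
(3, 7, 7, 3)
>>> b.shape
(7, 5, 7)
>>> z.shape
(7, 5, 7)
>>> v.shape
(3, 7)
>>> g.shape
(7, 5)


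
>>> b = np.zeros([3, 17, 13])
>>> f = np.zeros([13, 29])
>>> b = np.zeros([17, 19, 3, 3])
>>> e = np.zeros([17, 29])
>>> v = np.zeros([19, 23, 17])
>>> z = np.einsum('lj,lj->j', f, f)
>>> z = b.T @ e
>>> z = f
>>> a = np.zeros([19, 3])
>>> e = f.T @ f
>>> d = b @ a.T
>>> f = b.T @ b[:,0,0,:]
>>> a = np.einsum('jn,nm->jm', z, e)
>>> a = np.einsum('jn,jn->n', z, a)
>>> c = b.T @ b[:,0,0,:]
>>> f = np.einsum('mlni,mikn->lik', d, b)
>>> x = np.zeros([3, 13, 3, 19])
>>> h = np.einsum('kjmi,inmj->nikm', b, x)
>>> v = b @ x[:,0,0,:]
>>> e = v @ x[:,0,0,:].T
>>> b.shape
(17, 19, 3, 3)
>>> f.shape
(19, 19, 3)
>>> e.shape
(17, 19, 3, 3)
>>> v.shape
(17, 19, 3, 19)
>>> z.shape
(13, 29)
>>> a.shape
(29,)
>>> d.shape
(17, 19, 3, 19)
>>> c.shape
(3, 3, 19, 3)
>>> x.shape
(3, 13, 3, 19)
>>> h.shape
(13, 3, 17, 3)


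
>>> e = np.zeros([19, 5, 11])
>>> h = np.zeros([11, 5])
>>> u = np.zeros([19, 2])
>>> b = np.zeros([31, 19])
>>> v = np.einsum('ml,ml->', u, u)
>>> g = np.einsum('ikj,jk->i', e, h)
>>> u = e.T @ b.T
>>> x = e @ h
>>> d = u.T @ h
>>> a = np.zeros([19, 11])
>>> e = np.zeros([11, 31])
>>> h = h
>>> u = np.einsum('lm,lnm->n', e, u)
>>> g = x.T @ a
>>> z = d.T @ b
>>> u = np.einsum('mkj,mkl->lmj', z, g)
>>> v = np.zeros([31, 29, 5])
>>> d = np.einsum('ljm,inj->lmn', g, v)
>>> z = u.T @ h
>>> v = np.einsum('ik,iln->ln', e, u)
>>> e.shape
(11, 31)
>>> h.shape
(11, 5)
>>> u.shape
(11, 5, 19)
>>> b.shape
(31, 19)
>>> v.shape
(5, 19)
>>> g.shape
(5, 5, 11)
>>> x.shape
(19, 5, 5)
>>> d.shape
(5, 11, 29)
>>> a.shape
(19, 11)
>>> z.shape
(19, 5, 5)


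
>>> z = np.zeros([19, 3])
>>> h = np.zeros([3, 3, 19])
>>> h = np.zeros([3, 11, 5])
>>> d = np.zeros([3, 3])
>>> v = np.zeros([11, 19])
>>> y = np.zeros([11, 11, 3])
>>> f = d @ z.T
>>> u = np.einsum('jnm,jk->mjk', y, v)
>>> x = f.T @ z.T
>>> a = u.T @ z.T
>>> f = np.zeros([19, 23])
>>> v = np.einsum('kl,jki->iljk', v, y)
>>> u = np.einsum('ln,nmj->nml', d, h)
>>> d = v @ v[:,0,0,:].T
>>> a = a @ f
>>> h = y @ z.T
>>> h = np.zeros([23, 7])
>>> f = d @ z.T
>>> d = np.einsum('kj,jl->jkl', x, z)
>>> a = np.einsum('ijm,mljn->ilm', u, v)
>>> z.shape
(19, 3)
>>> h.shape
(23, 7)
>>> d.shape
(19, 19, 3)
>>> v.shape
(3, 19, 11, 11)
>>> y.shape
(11, 11, 3)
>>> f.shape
(3, 19, 11, 19)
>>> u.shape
(3, 11, 3)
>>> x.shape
(19, 19)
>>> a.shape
(3, 19, 3)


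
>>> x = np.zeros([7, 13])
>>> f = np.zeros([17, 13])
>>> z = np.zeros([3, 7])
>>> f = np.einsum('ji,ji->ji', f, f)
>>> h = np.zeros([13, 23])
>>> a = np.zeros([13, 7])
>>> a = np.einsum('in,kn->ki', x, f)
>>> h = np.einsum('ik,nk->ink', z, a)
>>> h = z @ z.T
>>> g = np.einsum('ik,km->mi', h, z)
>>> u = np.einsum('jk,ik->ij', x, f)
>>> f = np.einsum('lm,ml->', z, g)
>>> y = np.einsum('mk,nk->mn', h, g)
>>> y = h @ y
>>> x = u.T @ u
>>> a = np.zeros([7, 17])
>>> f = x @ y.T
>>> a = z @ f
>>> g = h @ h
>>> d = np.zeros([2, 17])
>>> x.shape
(7, 7)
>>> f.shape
(7, 3)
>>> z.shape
(3, 7)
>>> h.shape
(3, 3)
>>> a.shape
(3, 3)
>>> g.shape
(3, 3)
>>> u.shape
(17, 7)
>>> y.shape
(3, 7)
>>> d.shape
(2, 17)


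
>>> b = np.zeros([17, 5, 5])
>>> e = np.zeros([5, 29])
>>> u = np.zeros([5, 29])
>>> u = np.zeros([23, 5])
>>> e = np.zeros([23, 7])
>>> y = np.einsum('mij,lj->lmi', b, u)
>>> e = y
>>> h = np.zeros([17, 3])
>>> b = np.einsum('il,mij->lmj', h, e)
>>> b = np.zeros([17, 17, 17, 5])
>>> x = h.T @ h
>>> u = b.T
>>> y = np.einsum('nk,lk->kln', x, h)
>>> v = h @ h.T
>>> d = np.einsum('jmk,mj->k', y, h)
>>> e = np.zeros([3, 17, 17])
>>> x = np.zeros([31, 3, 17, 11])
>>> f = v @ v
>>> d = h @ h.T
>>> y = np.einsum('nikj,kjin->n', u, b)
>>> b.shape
(17, 17, 17, 5)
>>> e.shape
(3, 17, 17)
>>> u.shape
(5, 17, 17, 17)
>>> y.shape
(5,)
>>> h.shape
(17, 3)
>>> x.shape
(31, 3, 17, 11)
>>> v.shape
(17, 17)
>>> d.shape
(17, 17)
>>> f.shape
(17, 17)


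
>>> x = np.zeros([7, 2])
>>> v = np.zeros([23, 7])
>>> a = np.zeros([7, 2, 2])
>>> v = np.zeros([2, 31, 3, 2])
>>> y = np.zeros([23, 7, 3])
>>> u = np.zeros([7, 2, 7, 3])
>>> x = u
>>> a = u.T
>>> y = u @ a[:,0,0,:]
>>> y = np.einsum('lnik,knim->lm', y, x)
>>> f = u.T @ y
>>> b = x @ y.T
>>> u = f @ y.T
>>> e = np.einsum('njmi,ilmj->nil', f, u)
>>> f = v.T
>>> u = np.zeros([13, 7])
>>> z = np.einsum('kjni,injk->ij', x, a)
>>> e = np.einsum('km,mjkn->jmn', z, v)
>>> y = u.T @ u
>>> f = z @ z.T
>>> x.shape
(7, 2, 7, 3)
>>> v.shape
(2, 31, 3, 2)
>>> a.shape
(3, 7, 2, 7)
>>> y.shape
(7, 7)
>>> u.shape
(13, 7)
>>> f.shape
(3, 3)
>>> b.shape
(7, 2, 7, 7)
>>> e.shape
(31, 2, 2)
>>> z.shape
(3, 2)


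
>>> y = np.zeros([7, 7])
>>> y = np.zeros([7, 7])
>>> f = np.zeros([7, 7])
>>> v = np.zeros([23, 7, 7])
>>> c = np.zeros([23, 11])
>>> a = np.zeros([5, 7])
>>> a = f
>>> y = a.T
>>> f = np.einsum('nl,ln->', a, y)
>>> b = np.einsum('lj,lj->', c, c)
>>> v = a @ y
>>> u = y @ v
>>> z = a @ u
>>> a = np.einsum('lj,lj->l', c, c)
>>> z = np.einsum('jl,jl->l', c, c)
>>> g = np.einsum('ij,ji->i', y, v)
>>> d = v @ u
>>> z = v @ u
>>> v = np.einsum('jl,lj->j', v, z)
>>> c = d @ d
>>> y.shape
(7, 7)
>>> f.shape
()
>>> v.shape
(7,)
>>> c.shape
(7, 7)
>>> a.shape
(23,)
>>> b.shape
()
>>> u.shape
(7, 7)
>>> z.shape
(7, 7)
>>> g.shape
(7,)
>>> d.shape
(7, 7)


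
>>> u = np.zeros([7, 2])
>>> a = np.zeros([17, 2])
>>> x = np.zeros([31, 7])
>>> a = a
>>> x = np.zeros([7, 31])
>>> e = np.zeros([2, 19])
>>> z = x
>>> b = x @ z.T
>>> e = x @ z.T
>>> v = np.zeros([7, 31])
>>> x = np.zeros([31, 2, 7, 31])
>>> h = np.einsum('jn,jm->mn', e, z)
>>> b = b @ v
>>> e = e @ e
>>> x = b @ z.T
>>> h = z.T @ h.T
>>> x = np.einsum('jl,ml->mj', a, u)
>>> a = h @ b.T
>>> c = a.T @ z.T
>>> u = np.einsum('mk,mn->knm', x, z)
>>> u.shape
(17, 31, 7)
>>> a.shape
(31, 7)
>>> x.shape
(7, 17)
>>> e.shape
(7, 7)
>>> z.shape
(7, 31)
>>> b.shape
(7, 31)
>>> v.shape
(7, 31)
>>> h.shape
(31, 31)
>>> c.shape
(7, 7)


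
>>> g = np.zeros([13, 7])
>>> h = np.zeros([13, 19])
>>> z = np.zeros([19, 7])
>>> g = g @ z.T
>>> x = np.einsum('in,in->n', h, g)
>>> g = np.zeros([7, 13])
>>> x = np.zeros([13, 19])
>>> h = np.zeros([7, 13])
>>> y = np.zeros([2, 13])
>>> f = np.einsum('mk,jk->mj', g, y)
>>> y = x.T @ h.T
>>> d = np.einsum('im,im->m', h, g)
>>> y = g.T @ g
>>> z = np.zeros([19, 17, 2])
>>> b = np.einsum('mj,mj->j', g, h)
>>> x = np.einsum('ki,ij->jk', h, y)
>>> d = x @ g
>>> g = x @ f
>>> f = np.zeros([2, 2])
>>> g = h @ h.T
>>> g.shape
(7, 7)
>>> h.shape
(7, 13)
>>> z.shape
(19, 17, 2)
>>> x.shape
(13, 7)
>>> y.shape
(13, 13)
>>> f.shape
(2, 2)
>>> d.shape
(13, 13)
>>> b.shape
(13,)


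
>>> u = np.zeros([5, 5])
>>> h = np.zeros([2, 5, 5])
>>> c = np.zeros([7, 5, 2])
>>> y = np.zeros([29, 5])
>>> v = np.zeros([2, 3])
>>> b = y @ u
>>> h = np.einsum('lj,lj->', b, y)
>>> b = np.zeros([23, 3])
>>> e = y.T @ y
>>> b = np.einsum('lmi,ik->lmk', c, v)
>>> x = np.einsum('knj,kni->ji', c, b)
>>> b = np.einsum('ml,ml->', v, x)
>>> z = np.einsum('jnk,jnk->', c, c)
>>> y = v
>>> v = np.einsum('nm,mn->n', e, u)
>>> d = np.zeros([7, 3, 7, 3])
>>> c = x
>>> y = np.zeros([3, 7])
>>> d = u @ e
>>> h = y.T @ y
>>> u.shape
(5, 5)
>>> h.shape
(7, 7)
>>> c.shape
(2, 3)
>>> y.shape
(3, 7)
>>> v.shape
(5,)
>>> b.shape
()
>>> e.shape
(5, 5)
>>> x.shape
(2, 3)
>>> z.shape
()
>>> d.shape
(5, 5)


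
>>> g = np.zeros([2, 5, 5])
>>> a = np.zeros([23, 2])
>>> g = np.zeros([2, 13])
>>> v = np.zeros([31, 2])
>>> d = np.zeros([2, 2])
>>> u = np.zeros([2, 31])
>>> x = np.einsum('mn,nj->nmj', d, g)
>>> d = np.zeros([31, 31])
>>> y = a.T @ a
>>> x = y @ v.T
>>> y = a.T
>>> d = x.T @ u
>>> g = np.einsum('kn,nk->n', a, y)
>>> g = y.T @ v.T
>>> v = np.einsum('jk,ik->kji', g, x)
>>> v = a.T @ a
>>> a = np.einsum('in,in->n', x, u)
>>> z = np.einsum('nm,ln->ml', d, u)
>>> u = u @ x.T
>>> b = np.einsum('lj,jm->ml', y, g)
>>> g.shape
(23, 31)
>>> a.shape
(31,)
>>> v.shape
(2, 2)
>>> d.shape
(31, 31)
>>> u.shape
(2, 2)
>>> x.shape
(2, 31)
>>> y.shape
(2, 23)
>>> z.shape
(31, 2)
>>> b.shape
(31, 2)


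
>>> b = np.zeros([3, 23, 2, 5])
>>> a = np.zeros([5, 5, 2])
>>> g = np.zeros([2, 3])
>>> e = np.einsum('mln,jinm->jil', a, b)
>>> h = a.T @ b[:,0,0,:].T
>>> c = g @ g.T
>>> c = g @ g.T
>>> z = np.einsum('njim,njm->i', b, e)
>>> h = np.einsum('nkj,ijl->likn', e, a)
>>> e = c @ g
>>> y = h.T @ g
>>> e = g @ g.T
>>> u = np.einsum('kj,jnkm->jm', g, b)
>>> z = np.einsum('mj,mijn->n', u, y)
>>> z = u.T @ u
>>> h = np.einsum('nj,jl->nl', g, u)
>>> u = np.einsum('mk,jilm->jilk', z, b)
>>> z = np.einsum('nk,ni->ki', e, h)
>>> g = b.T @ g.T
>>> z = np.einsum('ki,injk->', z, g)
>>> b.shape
(3, 23, 2, 5)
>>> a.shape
(5, 5, 2)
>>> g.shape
(5, 2, 23, 2)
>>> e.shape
(2, 2)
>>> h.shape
(2, 5)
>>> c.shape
(2, 2)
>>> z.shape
()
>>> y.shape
(3, 23, 5, 3)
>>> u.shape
(3, 23, 2, 5)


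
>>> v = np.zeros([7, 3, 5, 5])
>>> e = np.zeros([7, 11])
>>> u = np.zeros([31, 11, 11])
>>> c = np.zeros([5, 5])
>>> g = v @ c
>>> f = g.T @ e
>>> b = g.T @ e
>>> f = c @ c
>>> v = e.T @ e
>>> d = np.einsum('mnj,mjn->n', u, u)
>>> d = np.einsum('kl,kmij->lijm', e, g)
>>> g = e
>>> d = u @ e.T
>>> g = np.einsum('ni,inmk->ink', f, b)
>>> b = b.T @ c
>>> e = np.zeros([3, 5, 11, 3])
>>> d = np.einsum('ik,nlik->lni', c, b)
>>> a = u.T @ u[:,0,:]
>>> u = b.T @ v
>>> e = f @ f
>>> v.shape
(11, 11)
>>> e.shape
(5, 5)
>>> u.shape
(5, 5, 3, 11)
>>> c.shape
(5, 5)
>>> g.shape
(5, 5, 11)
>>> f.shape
(5, 5)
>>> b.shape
(11, 3, 5, 5)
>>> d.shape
(3, 11, 5)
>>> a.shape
(11, 11, 11)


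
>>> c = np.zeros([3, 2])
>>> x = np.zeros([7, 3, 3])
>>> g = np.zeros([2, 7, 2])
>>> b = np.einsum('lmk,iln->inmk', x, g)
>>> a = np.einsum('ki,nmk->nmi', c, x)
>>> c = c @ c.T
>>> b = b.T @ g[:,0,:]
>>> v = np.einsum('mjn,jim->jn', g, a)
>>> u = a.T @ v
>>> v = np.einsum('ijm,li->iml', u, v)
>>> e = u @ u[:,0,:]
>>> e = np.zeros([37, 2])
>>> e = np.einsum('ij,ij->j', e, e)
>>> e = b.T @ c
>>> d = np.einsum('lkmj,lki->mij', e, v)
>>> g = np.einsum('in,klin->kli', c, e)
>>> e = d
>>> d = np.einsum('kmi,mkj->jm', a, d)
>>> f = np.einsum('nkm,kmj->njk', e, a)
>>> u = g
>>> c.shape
(3, 3)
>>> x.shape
(7, 3, 3)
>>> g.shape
(2, 2, 3)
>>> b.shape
(3, 3, 2, 2)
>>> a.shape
(7, 3, 2)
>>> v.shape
(2, 2, 7)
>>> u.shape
(2, 2, 3)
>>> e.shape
(3, 7, 3)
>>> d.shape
(3, 3)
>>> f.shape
(3, 2, 7)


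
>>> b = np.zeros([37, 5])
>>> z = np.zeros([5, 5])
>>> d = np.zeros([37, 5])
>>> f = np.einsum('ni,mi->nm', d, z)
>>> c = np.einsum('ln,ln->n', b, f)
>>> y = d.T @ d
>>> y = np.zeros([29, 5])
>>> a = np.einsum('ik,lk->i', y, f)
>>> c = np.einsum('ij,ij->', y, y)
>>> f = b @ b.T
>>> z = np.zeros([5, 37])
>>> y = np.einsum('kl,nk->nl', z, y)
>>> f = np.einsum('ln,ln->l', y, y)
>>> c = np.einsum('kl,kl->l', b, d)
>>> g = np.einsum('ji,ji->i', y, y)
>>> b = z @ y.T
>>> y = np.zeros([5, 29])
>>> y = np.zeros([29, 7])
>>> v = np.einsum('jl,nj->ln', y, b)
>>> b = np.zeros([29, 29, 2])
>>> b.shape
(29, 29, 2)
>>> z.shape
(5, 37)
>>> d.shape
(37, 5)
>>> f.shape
(29,)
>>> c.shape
(5,)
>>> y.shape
(29, 7)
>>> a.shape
(29,)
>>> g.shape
(37,)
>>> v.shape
(7, 5)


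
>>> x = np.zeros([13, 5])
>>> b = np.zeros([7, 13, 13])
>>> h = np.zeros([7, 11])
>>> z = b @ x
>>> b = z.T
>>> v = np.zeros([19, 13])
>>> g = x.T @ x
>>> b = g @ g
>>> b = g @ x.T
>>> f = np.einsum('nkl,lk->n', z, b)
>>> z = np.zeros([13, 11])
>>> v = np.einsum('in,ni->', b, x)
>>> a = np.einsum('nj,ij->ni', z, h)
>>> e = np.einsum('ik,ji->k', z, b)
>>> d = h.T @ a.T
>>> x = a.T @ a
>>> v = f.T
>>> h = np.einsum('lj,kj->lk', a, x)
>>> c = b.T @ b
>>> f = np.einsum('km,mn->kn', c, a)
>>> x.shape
(7, 7)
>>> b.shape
(5, 13)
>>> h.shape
(13, 7)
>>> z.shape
(13, 11)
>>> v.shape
(7,)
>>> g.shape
(5, 5)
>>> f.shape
(13, 7)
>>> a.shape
(13, 7)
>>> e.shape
(11,)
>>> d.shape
(11, 13)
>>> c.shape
(13, 13)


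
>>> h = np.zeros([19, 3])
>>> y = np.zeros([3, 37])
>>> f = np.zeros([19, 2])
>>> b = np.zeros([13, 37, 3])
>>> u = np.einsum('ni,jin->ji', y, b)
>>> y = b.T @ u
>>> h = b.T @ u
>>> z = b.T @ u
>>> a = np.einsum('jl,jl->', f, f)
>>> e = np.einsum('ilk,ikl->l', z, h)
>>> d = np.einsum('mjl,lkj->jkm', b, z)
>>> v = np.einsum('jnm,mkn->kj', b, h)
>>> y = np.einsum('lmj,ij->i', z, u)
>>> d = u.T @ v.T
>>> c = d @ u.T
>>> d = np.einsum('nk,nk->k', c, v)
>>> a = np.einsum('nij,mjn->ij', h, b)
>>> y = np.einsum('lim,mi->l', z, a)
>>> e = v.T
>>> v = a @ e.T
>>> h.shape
(3, 37, 37)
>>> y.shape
(3,)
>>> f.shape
(19, 2)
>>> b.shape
(13, 37, 3)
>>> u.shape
(13, 37)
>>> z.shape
(3, 37, 37)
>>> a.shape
(37, 37)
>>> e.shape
(13, 37)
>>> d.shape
(13,)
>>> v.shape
(37, 13)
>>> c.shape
(37, 13)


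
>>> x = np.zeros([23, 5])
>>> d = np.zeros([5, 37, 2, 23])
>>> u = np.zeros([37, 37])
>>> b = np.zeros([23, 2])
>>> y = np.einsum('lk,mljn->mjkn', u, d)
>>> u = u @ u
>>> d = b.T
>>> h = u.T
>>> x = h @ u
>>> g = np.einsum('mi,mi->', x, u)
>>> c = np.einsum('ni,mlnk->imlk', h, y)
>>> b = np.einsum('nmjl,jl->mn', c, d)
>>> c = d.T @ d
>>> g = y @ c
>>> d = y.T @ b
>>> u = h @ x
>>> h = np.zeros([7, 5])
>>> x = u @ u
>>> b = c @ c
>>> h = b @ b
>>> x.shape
(37, 37)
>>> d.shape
(23, 37, 2, 37)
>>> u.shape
(37, 37)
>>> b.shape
(23, 23)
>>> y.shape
(5, 2, 37, 23)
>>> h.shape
(23, 23)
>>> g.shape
(5, 2, 37, 23)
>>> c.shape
(23, 23)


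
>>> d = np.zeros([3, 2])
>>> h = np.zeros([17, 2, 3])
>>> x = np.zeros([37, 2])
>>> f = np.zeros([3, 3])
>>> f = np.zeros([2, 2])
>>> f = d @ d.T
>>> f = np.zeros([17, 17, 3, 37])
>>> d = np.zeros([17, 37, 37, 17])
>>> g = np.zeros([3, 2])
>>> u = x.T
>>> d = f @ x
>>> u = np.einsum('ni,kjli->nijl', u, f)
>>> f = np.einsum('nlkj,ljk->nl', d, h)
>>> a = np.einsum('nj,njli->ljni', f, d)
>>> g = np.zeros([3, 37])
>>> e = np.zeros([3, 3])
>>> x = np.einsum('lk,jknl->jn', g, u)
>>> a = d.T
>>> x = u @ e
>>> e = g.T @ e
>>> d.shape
(17, 17, 3, 2)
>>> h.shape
(17, 2, 3)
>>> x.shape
(2, 37, 17, 3)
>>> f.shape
(17, 17)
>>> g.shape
(3, 37)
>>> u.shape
(2, 37, 17, 3)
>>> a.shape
(2, 3, 17, 17)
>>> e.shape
(37, 3)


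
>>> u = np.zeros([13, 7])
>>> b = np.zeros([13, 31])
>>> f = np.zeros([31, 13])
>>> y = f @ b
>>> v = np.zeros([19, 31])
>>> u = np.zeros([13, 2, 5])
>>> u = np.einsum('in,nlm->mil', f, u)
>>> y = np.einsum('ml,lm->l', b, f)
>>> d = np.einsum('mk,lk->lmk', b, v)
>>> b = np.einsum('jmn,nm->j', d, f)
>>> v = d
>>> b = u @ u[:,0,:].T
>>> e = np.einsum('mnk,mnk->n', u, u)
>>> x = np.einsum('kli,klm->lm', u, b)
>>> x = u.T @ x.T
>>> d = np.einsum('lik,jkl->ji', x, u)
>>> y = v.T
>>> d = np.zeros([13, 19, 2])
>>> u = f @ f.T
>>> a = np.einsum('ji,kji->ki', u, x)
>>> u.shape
(31, 31)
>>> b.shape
(5, 31, 5)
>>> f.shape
(31, 13)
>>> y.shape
(31, 13, 19)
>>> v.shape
(19, 13, 31)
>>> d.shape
(13, 19, 2)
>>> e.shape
(31,)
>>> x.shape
(2, 31, 31)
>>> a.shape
(2, 31)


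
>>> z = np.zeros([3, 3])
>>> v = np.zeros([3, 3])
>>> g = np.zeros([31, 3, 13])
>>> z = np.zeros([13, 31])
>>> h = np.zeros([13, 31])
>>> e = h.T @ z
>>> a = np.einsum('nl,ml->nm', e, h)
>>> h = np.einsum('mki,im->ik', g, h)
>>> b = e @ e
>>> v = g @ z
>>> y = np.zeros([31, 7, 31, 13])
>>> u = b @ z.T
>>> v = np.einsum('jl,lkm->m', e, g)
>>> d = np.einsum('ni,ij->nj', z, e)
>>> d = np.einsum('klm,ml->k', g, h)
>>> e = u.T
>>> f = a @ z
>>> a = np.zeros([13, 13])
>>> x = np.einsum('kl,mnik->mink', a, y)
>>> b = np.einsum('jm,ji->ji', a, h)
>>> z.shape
(13, 31)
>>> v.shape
(13,)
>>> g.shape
(31, 3, 13)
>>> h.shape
(13, 3)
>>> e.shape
(13, 31)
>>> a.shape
(13, 13)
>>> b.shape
(13, 3)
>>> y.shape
(31, 7, 31, 13)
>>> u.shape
(31, 13)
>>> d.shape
(31,)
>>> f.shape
(31, 31)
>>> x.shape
(31, 31, 7, 13)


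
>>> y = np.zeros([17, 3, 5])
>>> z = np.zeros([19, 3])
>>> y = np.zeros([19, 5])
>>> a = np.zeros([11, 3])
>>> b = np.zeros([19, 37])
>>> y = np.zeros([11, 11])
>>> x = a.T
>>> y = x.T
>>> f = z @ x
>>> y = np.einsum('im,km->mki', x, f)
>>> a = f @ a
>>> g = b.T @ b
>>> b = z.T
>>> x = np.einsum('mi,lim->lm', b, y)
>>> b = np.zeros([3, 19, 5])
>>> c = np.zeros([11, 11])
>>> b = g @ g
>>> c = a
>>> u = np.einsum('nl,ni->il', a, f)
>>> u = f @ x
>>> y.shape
(11, 19, 3)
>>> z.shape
(19, 3)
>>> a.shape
(19, 3)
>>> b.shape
(37, 37)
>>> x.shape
(11, 3)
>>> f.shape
(19, 11)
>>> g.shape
(37, 37)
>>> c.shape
(19, 3)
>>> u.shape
(19, 3)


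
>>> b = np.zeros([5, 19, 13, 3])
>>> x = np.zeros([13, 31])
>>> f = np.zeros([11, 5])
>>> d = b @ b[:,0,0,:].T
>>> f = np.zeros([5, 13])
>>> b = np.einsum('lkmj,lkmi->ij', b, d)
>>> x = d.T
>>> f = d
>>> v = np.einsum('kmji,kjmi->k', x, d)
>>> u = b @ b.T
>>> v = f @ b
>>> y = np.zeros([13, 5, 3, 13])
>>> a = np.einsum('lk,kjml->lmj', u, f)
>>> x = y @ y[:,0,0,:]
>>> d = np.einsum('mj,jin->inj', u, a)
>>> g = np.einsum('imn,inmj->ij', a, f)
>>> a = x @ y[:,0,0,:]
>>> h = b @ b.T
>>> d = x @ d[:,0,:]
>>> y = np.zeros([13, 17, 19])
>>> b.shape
(5, 3)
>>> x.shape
(13, 5, 3, 13)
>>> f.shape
(5, 19, 13, 5)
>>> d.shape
(13, 5, 3, 5)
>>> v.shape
(5, 19, 13, 3)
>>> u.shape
(5, 5)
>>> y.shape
(13, 17, 19)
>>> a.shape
(13, 5, 3, 13)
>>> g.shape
(5, 5)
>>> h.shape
(5, 5)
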